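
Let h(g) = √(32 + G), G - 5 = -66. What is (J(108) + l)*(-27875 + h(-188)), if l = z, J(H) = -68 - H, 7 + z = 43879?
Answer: -1218026000 + 43696*I*√29 ≈ -1.218e+9 + 2.3531e+5*I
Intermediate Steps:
z = 43872 (z = -7 + 43879 = 43872)
G = -61 (G = 5 - 66 = -61)
l = 43872
h(g) = I*√29 (h(g) = √(32 - 61) = √(-29) = I*√29)
(J(108) + l)*(-27875 + h(-188)) = ((-68 - 1*108) + 43872)*(-27875 + I*√29) = ((-68 - 108) + 43872)*(-27875 + I*√29) = (-176 + 43872)*(-27875 + I*√29) = 43696*(-27875 + I*√29) = -1218026000 + 43696*I*√29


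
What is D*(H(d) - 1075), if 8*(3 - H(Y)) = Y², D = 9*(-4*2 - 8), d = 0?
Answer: 154368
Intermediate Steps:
D = -144 (D = 9*(-8 - 8) = 9*(-16) = -144)
H(Y) = 3 - Y²/8
D*(H(d) - 1075) = -144*((3 - ⅛*0²) - 1075) = -144*((3 - ⅛*0) - 1075) = -144*((3 + 0) - 1075) = -144*(3 - 1075) = -144*(-1072) = 154368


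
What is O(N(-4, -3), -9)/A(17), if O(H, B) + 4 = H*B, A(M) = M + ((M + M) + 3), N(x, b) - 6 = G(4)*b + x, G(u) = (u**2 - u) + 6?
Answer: 232/27 ≈ 8.5926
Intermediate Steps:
G(u) = 6 + u**2 - u
N(x, b) = 6 + x + 18*b (N(x, b) = 6 + ((6 + 4**2 - 1*4)*b + x) = 6 + ((6 + 16 - 4)*b + x) = 6 + (18*b + x) = 6 + (x + 18*b) = 6 + x + 18*b)
A(M) = 3 + 3*M (A(M) = M + (2*M + 3) = M + (3 + 2*M) = 3 + 3*M)
O(H, B) = -4 + B*H (O(H, B) = -4 + H*B = -4 + B*H)
O(N(-4, -3), -9)/A(17) = (-4 - 9*(6 - 4 + 18*(-3)))/(3 + 3*17) = (-4 - 9*(6 - 4 - 54))/(3 + 51) = (-4 - 9*(-52))/54 = (-4 + 468)*(1/54) = 464*(1/54) = 232/27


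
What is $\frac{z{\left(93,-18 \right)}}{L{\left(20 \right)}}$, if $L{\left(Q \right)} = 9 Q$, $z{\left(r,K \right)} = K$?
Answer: $- \frac{1}{10} \approx -0.1$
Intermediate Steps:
$\frac{z{\left(93,-18 \right)}}{L{\left(20 \right)}} = - \frac{18}{9 \cdot 20} = - \frac{18}{180} = \left(-18\right) \frac{1}{180} = - \frac{1}{10}$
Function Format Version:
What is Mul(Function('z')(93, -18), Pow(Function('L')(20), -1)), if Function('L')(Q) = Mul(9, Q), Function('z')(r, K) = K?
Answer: Rational(-1, 10) ≈ -0.10000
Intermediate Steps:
Mul(Function('z')(93, -18), Pow(Function('L')(20), -1)) = Mul(-18, Pow(Mul(9, 20), -1)) = Mul(-18, Pow(180, -1)) = Mul(-18, Rational(1, 180)) = Rational(-1, 10)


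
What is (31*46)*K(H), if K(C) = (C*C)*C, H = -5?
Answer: -178250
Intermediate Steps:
K(C) = C³ (K(C) = C²*C = C³)
(31*46)*K(H) = (31*46)*(-5)³ = 1426*(-125) = -178250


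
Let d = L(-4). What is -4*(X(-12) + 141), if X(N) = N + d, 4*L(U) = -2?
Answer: -514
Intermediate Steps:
L(U) = -1/2 (L(U) = (1/4)*(-2) = -1/2)
d = -1/2 ≈ -0.50000
X(N) = -1/2 + N (X(N) = N - 1/2 = -1/2 + N)
-4*(X(-12) + 141) = -4*((-1/2 - 12) + 141) = -4*(-25/2 + 141) = -4*257/2 = -514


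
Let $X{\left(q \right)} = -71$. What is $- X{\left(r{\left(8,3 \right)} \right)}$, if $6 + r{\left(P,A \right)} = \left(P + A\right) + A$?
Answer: $71$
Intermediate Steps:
$r{\left(P,A \right)} = -6 + P + 2 A$ ($r{\left(P,A \right)} = -6 + \left(\left(P + A\right) + A\right) = -6 + \left(\left(A + P\right) + A\right) = -6 + \left(P + 2 A\right) = -6 + P + 2 A$)
$- X{\left(r{\left(8,3 \right)} \right)} = \left(-1\right) \left(-71\right) = 71$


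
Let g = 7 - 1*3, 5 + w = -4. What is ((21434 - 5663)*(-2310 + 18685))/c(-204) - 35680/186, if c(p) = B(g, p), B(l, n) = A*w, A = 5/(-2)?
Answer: 1067416010/93 ≈ 1.1478e+7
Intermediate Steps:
A = -5/2 (A = 5*(-½) = -5/2 ≈ -2.5000)
w = -9 (w = -5 - 4 = -9)
g = 4 (g = 7 - 3 = 4)
B(l, n) = 45/2 (B(l, n) = -5/2*(-9) = 45/2)
c(p) = 45/2
((21434 - 5663)*(-2310 + 18685))/c(-204) - 35680/186 = ((21434 - 5663)*(-2310 + 18685))/(45/2) - 35680/186 = (15771*16375)*(2/45) - 35680*1/186 = 258250125*(2/45) - 17840/93 = 34433350/3 - 17840/93 = 1067416010/93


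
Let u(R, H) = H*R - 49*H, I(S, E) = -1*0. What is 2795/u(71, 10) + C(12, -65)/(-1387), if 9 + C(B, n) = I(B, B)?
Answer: 775729/61028 ≈ 12.711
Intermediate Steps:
I(S, E) = 0
C(B, n) = -9 (C(B, n) = -9 + 0 = -9)
u(R, H) = -49*H + H*R
2795/u(71, 10) + C(12, -65)/(-1387) = 2795/((10*(-49 + 71))) - 9/(-1387) = 2795/((10*22)) - 9*(-1/1387) = 2795/220 + 9/1387 = 2795*(1/220) + 9/1387 = 559/44 + 9/1387 = 775729/61028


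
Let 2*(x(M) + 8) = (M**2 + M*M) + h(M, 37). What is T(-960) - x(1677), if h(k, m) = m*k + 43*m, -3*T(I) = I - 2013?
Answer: -2843150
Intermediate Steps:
T(I) = 671 - I/3 (T(I) = -(I - 2013)/3 = -(-2013 + I)/3 = 671 - I/3)
h(k, m) = 43*m + k*m (h(k, m) = k*m + 43*m = 43*m + k*m)
x(M) = 1575/2 + M**2 + 37*M/2 (x(M) = -8 + ((M**2 + M*M) + 37*(43 + M))/2 = -8 + ((M**2 + M**2) + (1591 + 37*M))/2 = -8 + (2*M**2 + (1591 + 37*M))/2 = -8 + (1591 + 2*M**2 + 37*M)/2 = -8 + (1591/2 + M**2 + 37*M/2) = 1575/2 + M**2 + 37*M/2)
T(-960) - x(1677) = (671 - 1/3*(-960)) - (1575/2 + 1677**2 + (37/2)*1677) = (671 + 320) - (1575/2 + 2812329 + 62049/2) = 991 - 1*2844141 = 991 - 2844141 = -2843150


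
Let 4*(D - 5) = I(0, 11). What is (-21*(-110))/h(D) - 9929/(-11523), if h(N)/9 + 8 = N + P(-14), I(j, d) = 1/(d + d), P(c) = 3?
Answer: 260276089/11523 ≈ 22588.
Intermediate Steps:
I(j, d) = 1/(2*d)
D = 441/88 (D = 5 + ((½)/11)/4 = 5 + ((½)*(1/11))/4 = 5 + (¼)*(1/22) = 5 + 1/88 = 441/88 ≈ 5.0114)
h(N) = -45 + 9*N (h(N) = -72 + 9*(N + 3) = -72 + 9*(3 + N) = -72 + (27 + 9*N) = -45 + 9*N)
(-21*(-110))/h(D) - 9929/(-11523) = (-21*(-110))/(-45 + 9*(441/88)) - 9929/(-11523) = 2310/(-45 + 3969/88) - 9929*(-1/11523) = 2310/(9/88) + 9929/11523 = 2310*(88/9) + 9929/11523 = 67760/3 + 9929/11523 = 260276089/11523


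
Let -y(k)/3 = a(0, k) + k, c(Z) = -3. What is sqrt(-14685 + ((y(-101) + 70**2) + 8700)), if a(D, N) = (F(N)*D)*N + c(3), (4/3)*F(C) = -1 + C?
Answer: I*sqrt(773) ≈ 27.803*I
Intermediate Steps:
F(C) = -3/4 + 3*C/4 (F(C) = 3*(-1 + C)/4 = -3/4 + 3*C/4)
a(D, N) = -3 + D*N*(-3/4 + 3*N/4) (a(D, N) = ((-3/4 + 3*N/4)*D)*N - 3 = (D*(-3/4 + 3*N/4))*N - 3 = D*N*(-3/4 + 3*N/4) - 3 = -3 + D*N*(-3/4 + 3*N/4))
y(k) = 9 - 3*k (y(k) = -3*((-3 + (3/4)*0*k*(-1 + k)) + k) = -3*((-3 + 0) + k) = -3*(-3 + k) = 9 - 3*k)
sqrt(-14685 + ((y(-101) + 70**2) + 8700)) = sqrt(-14685 + (((9 - 3*(-101)) + 70**2) + 8700)) = sqrt(-14685 + (((9 + 303) + 4900) + 8700)) = sqrt(-14685 + ((312 + 4900) + 8700)) = sqrt(-14685 + (5212 + 8700)) = sqrt(-14685 + 13912) = sqrt(-773) = I*sqrt(773)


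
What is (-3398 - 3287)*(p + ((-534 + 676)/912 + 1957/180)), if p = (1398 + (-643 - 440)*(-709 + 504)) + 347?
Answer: -2046403952047/1368 ≈ -1.4959e+9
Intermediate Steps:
p = 223760 (p = (1398 - 1083*(-205)) + 347 = (1398 + 222015) + 347 = 223413 + 347 = 223760)
(-3398 - 3287)*(p + ((-534 + 676)/912 + 1957/180)) = (-3398 - 3287)*(223760 + ((-534 + 676)/912 + 1957/180)) = -6685*(223760 + (142*(1/912) + 1957*(1/180))) = -6685*(223760 + (71/456 + 1957/180)) = -6685*(223760 + 75431/6840) = -6685*1530593831/6840 = -2046403952047/1368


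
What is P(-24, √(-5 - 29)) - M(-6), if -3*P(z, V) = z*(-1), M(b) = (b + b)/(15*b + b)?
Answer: -65/8 ≈ -8.1250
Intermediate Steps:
M(b) = ⅛ (M(b) = (2*b)/((16*b)) = (2*b)*(1/(16*b)) = ⅛)
P(z, V) = z/3 (P(z, V) = -z*(-1)/3 = -(-1)*z/3 = z/3)
P(-24, √(-5 - 29)) - M(-6) = (⅓)*(-24) - 1*⅛ = -8 - ⅛ = -65/8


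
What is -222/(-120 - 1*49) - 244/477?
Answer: 64658/80613 ≈ 0.80208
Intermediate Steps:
-222/(-120 - 1*49) - 244/477 = -222/(-120 - 49) - 244*1/477 = -222/(-169) - 244/477 = -222*(-1/169) - 244/477 = 222/169 - 244/477 = 64658/80613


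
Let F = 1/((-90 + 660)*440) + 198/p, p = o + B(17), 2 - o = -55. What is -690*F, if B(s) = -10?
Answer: -1142144281/392920 ≈ -2906.8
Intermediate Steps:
o = 57 (o = 2 - 1*(-55) = 2 + 55 = 57)
p = 47 (p = 57 - 10 = 47)
F = 49658447/11787600 (F = 1/((-90 + 660)*440) + 198/47 = (1/440)/570 + 198*(1/47) = (1/570)*(1/440) + 198/47 = 1/250800 + 198/47 = 49658447/11787600 ≈ 4.2128)
-690*F = -690*49658447/11787600 = -1142144281/392920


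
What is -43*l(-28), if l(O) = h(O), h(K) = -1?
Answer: 43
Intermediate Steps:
l(O) = -1
-43*l(-28) = -43*(-1) = 43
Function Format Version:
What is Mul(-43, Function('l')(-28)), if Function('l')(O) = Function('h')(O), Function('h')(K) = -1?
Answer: 43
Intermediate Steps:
Function('l')(O) = -1
Mul(-43, Function('l')(-28)) = Mul(-43, -1) = 43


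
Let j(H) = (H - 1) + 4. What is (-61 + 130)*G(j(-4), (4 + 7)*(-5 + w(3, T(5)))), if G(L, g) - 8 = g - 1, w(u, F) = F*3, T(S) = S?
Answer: 8073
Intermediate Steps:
j(H) = 3 + H (j(H) = (-1 + H) + 4 = 3 + H)
w(u, F) = 3*F
G(L, g) = 7 + g (G(L, g) = 8 + (g - 1) = 8 + (-1 + g) = 7 + g)
(-61 + 130)*G(j(-4), (4 + 7)*(-5 + w(3, T(5)))) = (-61 + 130)*(7 + (4 + 7)*(-5 + 3*5)) = 69*(7 + 11*(-5 + 15)) = 69*(7 + 11*10) = 69*(7 + 110) = 69*117 = 8073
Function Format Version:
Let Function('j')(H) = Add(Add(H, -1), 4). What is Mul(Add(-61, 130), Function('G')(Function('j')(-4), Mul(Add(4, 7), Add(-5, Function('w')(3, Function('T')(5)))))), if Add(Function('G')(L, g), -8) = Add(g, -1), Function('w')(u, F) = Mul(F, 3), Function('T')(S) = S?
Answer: 8073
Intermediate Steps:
Function('j')(H) = Add(3, H) (Function('j')(H) = Add(Add(-1, H), 4) = Add(3, H))
Function('w')(u, F) = Mul(3, F)
Function('G')(L, g) = Add(7, g) (Function('G')(L, g) = Add(8, Add(g, -1)) = Add(8, Add(-1, g)) = Add(7, g))
Mul(Add(-61, 130), Function('G')(Function('j')(-4), Mul(Add(4, 7), Add(-5, Function('w')(3, Function('T')(5)))))) = Mul(Add(-61, 130), Add(7, Mul(Add(4, 7), Add(-5, Mul(3, 5))))) = Mul(69, Add(7, Mul(11, Add(-5, 15)))) = Mul(69, Add(7, Mul(11, 10))) = Mul(69, Add(7, 110)) = Mul(69, 117) = 8073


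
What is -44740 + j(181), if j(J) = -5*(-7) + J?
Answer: -44524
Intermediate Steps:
j(J) = 35 + J
-44740 + j(181) = -44740 + (35 + 181) = -44740 + 216 = -44524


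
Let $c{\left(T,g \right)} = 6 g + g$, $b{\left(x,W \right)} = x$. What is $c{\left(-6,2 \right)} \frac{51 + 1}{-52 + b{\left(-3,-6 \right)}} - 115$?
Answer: $- \frac{7053}{55} \approx -128.24$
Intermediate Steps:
$c{\left(T,g \right)} = 7 g$
$c{\left(-6,2 \right)} \frac{51 + 1}{-52 + b{\left(-3,-6 \right)}} - 115 = 7 \cdot 2 \frac{51 + 1}{-52 - 3} - 115 = 14 \frac{52}{-55} - 115 = 14 \cdot 52 \left(- \frac{1}{55}\right) - 115 = 14 \left(- \frac{52}{55}\right) - 115 = - \frac{728}{55} - 115 = - \frac{7053}{55}$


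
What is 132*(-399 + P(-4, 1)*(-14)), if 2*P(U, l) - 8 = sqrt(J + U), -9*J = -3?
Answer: -60060 - 308*I*sqrt(33) ≈ -60060.0 - 1769.3*I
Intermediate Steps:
J = 1/3 (J = -1/9*(-3) = 1/3 ≈ 0.33333)
P(U, l) = 4 + sqrt(1/3 + U)/2
132*(-399 + P(-4, 1)*(-14)) = 132*(-399 + (4 + sqrt(3 + 9*(-4))/6)*(-14)) = 132*(-399 + (4 + sqrt(3 - 36)/6)*(-14)) = 132*(-399 + (4 + sqrt(-33)/6)*(-14)) = 132*(-399 + (4 + (I*sqrt(33))/6)*(-14)) = 132*(-399 + (4 + I*sqrt(33)/6)*(-14)) = 132*(-399 + (-56 - 7*I*sqrt(33)/3)) = 132*(-455 - 7*I*sqrt(33)/3) = -60060 - 308*I*sqrt(33)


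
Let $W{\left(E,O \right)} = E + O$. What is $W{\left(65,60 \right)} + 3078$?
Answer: $3203$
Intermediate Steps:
$W{\left(65,60 \right)} + 3078 = \left(65 + 60\right) + 3078 = 125 + 3078 = 3203$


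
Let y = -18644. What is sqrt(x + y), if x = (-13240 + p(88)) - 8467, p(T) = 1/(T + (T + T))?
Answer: I*sqrt(703075758)/132 ≈ 200.88*I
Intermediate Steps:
p(T) = 1/(3*T) (p(T) = 1/(T + 2*T) = 1/(3*T))
x = -5730647/264 (x = (-13240 + (1/3)/88) - 8467 = (-13240 + (1/3)*(1/88)) - 8467 = (-13240 + 1/264) - 8467 = -3495359/264 - 8467 = -5730647/264 ≈ -21707.)
sqrt(x + y) = sqrt(-5730647/264 - 18644) = sqrt(-10652663/264) = I*sqrt(703075758)/132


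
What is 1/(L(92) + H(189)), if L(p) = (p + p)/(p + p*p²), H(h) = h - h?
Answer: 8465/2 ≈ 4232.5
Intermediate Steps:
H(h) = 0
L(p) = 2*p/(p + p³) (L(p) = (2*p)/(p + p³) = 2*p/(p + p³))
1/(L(92) + H(189)) = 1/(2/(1 + 92²) + 0) = 1/(2/(1 + 8464) + 0) = 1/(2/8465 + 0) = 1/(2/8465) = 8465/2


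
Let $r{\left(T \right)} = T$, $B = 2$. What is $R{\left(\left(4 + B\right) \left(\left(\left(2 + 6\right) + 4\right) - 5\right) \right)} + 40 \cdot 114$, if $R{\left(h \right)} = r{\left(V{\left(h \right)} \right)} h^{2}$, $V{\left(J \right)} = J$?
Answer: $78648$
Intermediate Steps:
$R{\left(h \right)} = h^{3}$ ($R{\left(h \right)} = h h^{2} = h^{3}$)
$R{\left(\left(4 + B\right) \left(\left(\left(2 + 6\right) + 4\right) - 5\right) \right)} + 40 \cdot 114 = \left(\left(4 + 2\right) \left(\left(\left(2 + 6\right) + 4\right) - 5\right)\right)^{3} + 40 \cdot 114 = \left(6 \left(\left(8 + 4\right) - 5\right)\right)^{3} + 4560 = \left(6 \left(12 - 5\right)\right)^{3} + 4560 = \left(6 \cdot 7\right)^{3} + 4560 = 42^{3} + 4560 = 74088 + 4560 = 78648$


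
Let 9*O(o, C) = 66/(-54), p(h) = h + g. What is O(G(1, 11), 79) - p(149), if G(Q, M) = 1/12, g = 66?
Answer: -17426/81 ≈ -215.14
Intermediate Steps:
p(h) = 66 + h (p(h) = h + 66 = 66 + h)
G(Q, M) = 1/12
O(o, C) = -11/81 (O(o, C) = (66/(-54))/9 = (66*(-1/54))/9 = (1/9)*(-11/9) = -11/81)
O(G(1, 11), 79) - p(149) = -11/81 - (66 + 149) = -11/81 - 1*215 = -11/81 - 215 = -17426/81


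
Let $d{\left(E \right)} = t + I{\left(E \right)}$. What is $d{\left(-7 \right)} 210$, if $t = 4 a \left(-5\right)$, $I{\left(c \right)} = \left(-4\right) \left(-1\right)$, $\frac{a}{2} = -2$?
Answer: $17640$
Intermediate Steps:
$a = -4$ ($a = 2 \left(-2\right) = -4$)
$I{\left(c \right)} = 4$
$t = 80$ ($t = 4 \left(-4\right) \left(-5\right) = \left(-16\right) \left(-5\right) = 80$)
$d{\left(E \right)} = 84$ ($d{\left(E \right)} = 80 + 4 = 84$)
$d{\left(-7 \right)} 210 = 84 \cdot 210 = 17640$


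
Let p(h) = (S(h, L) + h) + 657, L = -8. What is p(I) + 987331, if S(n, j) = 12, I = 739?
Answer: 988739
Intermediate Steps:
p(h) = 669 + h (p(h) = (12 + h) + 657 = 669 + h)
p(I) + 987331 = (669 + 739) + 987331 = 1408 + 987331 = 988739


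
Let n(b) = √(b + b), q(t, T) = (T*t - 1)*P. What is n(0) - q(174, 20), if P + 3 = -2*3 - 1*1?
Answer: 34790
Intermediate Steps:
P = -10 (P = -3 + (-2*3 - 1*1) = -3 + (-6 - 1) = -3 - 7 = -10)
q(t, T) = 10 - 10*T*t (q(t, T) = (T*t - 1)*(-10) = (-1 + T*t)*(-10) = 10 - 10*T*t)
n(b) = √2*√b (n(b) = √(2*b) = √2*√b)
n(0) - q(174, 20) = √2*√0 - (10 - 10*20*174) = √2*0 - (10 - 34800) = 0 - 1*(-34790) = 0 + 34790 = 34790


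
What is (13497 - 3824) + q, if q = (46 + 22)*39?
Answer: 12325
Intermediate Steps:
q = 2652 (q = 68*39 = 2652)
(13497 - 3824) + q = (13497 - 3824) + 2652 = 9673 + 2652 = 12325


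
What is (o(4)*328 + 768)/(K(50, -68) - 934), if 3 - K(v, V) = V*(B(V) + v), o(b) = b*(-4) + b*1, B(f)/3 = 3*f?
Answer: 1056/13049 ≈ 0.080926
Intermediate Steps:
B(f) = 9*f (B(f) = 3*(3*f) = 9*f)
o(b) = -3*b (o(b) = -4*b + b = -3*b)
K(v, V) = 3 - V*(v + 9*V) (K(v, V) = 3 - V*(9*V + v) = 3 - V*(v + 9*V))
(o(4)*328 + 768)/(K(50, -68) - 934) = (-3*4*328 + 768)/((3 - 9*(-68)² - 1*(-68)*50) - 934) = (-12*328 + 768)/((3 - 9*4624 + 3400) - 934) = (-3936 + 768)/((3 - 41616 + 3400) - 934) = -3168/(-38213 - 934) = -3168/(-39147) = -3168*(-1/39147) = 1056/13049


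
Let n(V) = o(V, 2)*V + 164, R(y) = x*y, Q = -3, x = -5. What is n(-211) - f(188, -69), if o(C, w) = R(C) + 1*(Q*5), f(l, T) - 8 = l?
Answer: -219472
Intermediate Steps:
f(l, T) = 8 + l
R(y) = -5*y
o(C, w) = -15 - 5*C (o(C, w) = -5*C + 1*(-3*5) = -5*C + 1*(-15) = -5*C - 15 = -15 - 5*C)
n(V) = 164 + V*(-15 - 5*V) (n(V) = (-15 - 5*V)*V + 164 = V*(-15 - 5*V) + 164 = 164 + V*(-15 - 5*V))
n(-211) - f(188, -69) = (164 - 5*(-211)*(3 - 211)) - (8 + 188) = (164 - 5*(-211)*(-208)) - 1*196 = (164 - 219440) - 196 = -219276 - 196 = -219472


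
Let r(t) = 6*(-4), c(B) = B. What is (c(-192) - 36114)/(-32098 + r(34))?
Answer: 18153/16061 ≈ 1.1303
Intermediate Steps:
r(t) = -24
(c(-192) - 36114)/(-32098 + r(34)) = (-192 - 36114)/(-32098 - 24) = -36306/(-32122) = -36306*(-1/32122) = 18153/16061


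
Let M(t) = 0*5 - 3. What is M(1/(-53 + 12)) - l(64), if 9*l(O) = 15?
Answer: -14/3 ≈ -4.6667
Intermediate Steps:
l(O) = 5/3 (l(O) = (⅑)*15 = 5/3)
M(t) = -3 (M(t) = 0 - 3 = -3)
M(1/(-53 + 12)) - l(64) = -3 - 1*5/3 = -3 - 5/3 = -14/3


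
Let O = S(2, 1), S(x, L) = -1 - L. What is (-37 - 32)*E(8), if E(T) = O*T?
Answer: 1104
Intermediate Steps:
O = -2 (O = -1 - 1*1 = -1 - 1 = -2)
E(T) = -2*T
(-37 - 32)*E(8) = (-37 - 32)*(-2*8) = -69*(-16) = 1104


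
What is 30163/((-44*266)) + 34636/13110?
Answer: 37379/576840 ≈ 0.064800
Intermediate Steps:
30163/((-44*266)) + 34636/13110 = 30163/(-11704) + 34636*(1/13110) = 30163*(-1/11704) + 17318/6555 = -4309/1672 + 17318/6555 = 37379/576840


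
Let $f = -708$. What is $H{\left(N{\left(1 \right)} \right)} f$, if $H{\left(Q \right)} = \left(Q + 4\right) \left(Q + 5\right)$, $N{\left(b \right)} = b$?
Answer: $-21240$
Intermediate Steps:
$H{\left(Q \right)} = \left(4 + Q\right) \left(5 + Q\right)$
$H{\left(N{\left(1 \right)} \right)} f = \left(20 + 1^{2} + 9 \cdot 1\right) \left(-708\right) = \left(20 + 1 + 9\right) \left(-708\right) = 30 \left(-708\right) = -21240$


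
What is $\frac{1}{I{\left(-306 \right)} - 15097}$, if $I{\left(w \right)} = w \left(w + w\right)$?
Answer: $\frac{1}{172175} \approx 5.808 \cdot 10^{-6}$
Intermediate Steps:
$I{\left(w \right)} = 2 w^{2}$ ($I{\left(w \right)} = w 2 w = 2 w^{2}$)
$\frac{1}{I{\left(-306 \right)} - 15097} = \frac{1}{2 \left(-306\right)^{2} - 15097} = \frac{1}{2 \cdot 93636 - 15097} = \frac{1}{187272 - 15097} = \frac{1}{172175}$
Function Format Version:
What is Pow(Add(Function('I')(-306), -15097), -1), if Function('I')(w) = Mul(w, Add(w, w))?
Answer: Rational(1, 172175) ≈ 5.8080e-6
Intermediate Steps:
Function('I')(w) = Mul(2, Pow(w, 2)) (Function('I')(w) = Mul(w, Mul(2, w)) = Mul(2, Pow(w, 2)))
Pow(Add(Function('I')(-306), -15097), -1) = Pow(Add(Mul(2, Pow(-306, 2)), -15097), -1) = Pow(Add(Mul(2, 93636), -15097), -1) = Pow(Add(187272, -15097), -1) = Pow(172175, -1) = Rational(1, 172175)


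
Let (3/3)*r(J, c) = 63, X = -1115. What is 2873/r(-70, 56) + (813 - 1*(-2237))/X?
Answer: 602249/14049 ≈ 42.868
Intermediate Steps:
r(J, c) = 63
2873/r(-70, 56) + (813 - 1*(-2237))/X = 2873/63 + (813 - 1*(-2237))/(-1115) = 2873*(1/63) + (813 + 2237)*(-1/1115) = 2873/63 + 3050*(-1/1115) = 2873/63 - 610/223 = 602249/14049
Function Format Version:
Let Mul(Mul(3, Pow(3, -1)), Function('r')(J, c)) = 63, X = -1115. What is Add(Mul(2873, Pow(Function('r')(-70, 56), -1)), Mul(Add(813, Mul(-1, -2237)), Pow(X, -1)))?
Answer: Rational(602249, 14049) ≈ 42.868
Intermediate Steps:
Function('r')(J, c) = 63
Add(Mul(2873, Pow(Function('r')(-70, 56), -1)), Mul(Add(813, Mul(-1, -2237)), Pow(X, -1))) = Add(Mul(2873, Pow(63, -1)), Mul(Add(813, Mul(-1, -2237)), Pow(-1115, -1))) = Add(Mul(2873, Rational(1, 63)), Mul(Add(813, 2237), Rational(-1, 1115))) = Add(Rational(2873, 63), Mul(3050, Rational(-1, 1115))) = Add(Rational(2873, 63), Rational(-610, 223)) = Rational(602249, 14049)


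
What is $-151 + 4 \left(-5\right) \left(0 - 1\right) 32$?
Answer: $489$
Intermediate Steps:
$-151 + 4 \left(-5\right) \left(0 - 1\right) 32 = -151 + \left(-20\right) \left(-1\right) 32 = -151 + 20 \cdot 32 = -151 + 640 = 489$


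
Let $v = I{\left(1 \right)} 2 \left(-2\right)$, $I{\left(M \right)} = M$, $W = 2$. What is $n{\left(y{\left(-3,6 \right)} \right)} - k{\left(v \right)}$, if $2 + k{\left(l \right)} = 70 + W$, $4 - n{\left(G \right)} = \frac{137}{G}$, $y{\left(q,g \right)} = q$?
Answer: $- \frac{61}{3} \approx -20.333$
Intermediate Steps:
$n{\left(G \right)} = 4 - \frac{137}{G}$
$v = -4$ ($v = 1 \cdot 2 \left(-2\right) = 2 \left(-2\right) = -4$)
$k{\left(l \right)} = 70$ ($k{\left(l \right)} = -2 + \left(70 + 2\right) = -2 + 72 = 70$)
$n{\left(y{\left(-3,6 \right)} \right)} - k{\left(v \right)} = \left(4 - \frac{137}{-3}\right) - 70 = \left(4 - - \frac{137}{3}\right) - 70 = \left(4 + \frac{137}{3}\right) - 70 = \frac{149}{3} - 70 = - \frac{61}{3}$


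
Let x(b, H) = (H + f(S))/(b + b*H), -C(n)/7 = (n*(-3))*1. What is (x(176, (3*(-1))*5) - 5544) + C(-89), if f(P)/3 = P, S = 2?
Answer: -18265623/2464 ≈ -7413.0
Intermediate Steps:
C(n) = 21*n (C(n) = -7*n*(-3) = -7*(-3*n) = -(-21)*n = 21*n)
f(P) = 3*P
x(b, H) = (6 + H)/(b + H*b) (x(b, H) = (H + 3*2)/(b + b*H) = (H + 6)/(b + H*b) = (6 + H)/(b + H*b))
(x(176, (3*(-1))*5) - 5544) + C(-89) = ((6 + (3*(-1))*5)/(176*(1 + (3*(-1))*5)) - 5544) + 21*(-89) = ((6 - 3*5)/(176*(1 - 3*5)) - 5544) - 1869 = ((6 - 15)/(176*(1 - 15)) - 5544) - 1869 = ((1/176)*(-9)/(-14) - 5544) - 1869 = ((1/176)*(-1/14)*(-9) - 5544) - 1869 = (9/2464 - 5544) - 1869 = -13660407/2464 - 1869 = -18265623/2464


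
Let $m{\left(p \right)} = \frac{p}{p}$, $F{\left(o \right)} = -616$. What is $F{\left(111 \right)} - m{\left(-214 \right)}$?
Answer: $-617$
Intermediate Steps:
$m{\left(p \right)} = 1$
$F{\left(111 \right)} - m{\left(-214 \right)} = -616 - 1 = -617$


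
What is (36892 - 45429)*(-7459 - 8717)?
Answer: 138094512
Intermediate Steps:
(36892 - 45429)*(-7459 - 8717) = -8537*(-16176) = 138094512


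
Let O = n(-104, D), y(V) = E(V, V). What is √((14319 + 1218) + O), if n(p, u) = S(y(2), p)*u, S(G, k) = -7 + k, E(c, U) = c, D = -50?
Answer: 3*√2343 ≈ 145.21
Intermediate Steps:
y(V) = V
n(p, u) = u*(-7 + p) (n(p, u) = (-7 + p)*u = u*(-7 + p))
O = 5550 (O = -50*(-7 - 104) = -50*(-111) = 5550)
√((14319 + 1218) + O) = √((14319 + 1218) + 5550) = √(15537 + 5550) = √21087 = 3*√2343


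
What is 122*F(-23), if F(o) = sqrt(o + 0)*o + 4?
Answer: 488 - 2806*I*sqrt(23) ≈ 488.0 - 13457.0*I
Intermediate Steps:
F(o) = 4 + o**(3/2) (F(o) = sqrt(o)*o + 4 = o**(3/2) + 4 = 4 + o**(3/2))
122*F(-23) = 122*(4 + (-23)**(3/2)) = 122*(4 - 23*I*sqrt(23)) = 488 - 2806*I*sqrt(23)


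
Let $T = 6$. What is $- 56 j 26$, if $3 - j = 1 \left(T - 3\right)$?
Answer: $0$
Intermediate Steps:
$j = 0$ ($j = 3 - 1 \left(6 - 3\right) = 3 - 1 \cdot 3 = 3 - 3 = 0$)
$- 56 j 26 = \left(-56\right) 0 \cdot 26 = 0 \cdot 26 = 0$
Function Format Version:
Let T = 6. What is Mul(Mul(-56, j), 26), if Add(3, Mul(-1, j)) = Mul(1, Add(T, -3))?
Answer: 0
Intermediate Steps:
j = 0 (j = Add(3, Mul(-1, Mul(1, Add(6, -3)))) = Add(3, Mul(-1, Mul(1, 3))) = Add(3, Mul(-1, 3)) = Add(3, -3) = 0)
Mul(Mul(-56, j), 26) = Mul(Mul(-56, 0), 26) = Mul(0, 26) = 0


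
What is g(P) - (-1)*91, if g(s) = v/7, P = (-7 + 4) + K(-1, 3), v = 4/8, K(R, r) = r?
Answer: 1275/14 ≈ 91.071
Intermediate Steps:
v = ½ (v = 4*(⅛) = ½ ≈ 0.50000)
P = 0 (P = (-7 + 4) + 3 = -3 + 3 = 0)
g(s) = 1/14 (g(s) = (½)/7 = (½)*(⅐) = 1/14)
g(P) - (-1)*91 = 1/14 - (-1)*91 = 1/14 - 1*(-91) = 1/14 + 91 = 1275/14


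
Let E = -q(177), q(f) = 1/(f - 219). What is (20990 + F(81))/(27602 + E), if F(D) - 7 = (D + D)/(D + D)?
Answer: 881916/1159285 ≈ 0.76074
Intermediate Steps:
q(f) = 1/(-219 + f)
E = 1/42 (E = -1/(-219 + 177) = -1/(-42) = -1*(-1/42) = 1/42 ≈ 0.023810)
F(D) = 8 (F(D) = 7 + (D + D)/(D + D) = 7 + (2*D)/((2*D)) = 7 + (2*D)*(1/(2*D)) = 7 + 1 = 8)
(20990 + F(81))/(27602 + E) = (20990 + 8)/(27602 + 1/42) = 20998/(1159285/42) = 20998*(42/1159285) = 881916/1159285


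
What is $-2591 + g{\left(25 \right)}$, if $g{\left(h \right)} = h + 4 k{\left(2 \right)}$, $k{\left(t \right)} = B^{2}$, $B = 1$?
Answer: $-2562$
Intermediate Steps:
$k{\left(t \right)} = 1$ ($k{\left(t \right)} = 1^{2} = 1$)
$g{\left(h \right)} = 4 + h$ ($g{\left(h \right)} = h + 4 \cdot 1 = h + 4 = 4 + h$)
$-2591 + g{\left(25 \right)} = -2591 + \left(4 + 25\right) = -2591 + 29 = -2562$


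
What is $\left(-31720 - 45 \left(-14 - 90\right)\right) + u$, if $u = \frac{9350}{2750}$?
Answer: $- \frac{135183}{5} \approx -27037.0$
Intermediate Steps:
$u = \frac{17}{5}$ ($u = 9350 \cdot \frac{1}{2750} = \frac{17}{5} \approx 3.4$)
$\left(-31720 - 45 \left(-14 - 90\right)\right) + u = \left(-31720 - 45 \left(-14 - 90\right)\right) + \frac{17}{5} = \left(-31720 - -4680\right) + \frac{17}{5} = \left(-31720 + 4680\right) + \frac{17}{5} = -27040 + \frac{17}{5} = - \frac{135183}{5}$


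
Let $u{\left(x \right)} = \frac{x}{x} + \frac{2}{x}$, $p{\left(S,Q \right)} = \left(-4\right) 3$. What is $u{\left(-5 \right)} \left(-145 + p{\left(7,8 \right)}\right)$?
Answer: $- \frac{471}{5} \approx -94.2$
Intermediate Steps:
$p{\left(S,Q \right)} = -12$
$u{\left(x \right)} = 1 + \frac{2}{x}$
$u{\left(-5 \right)} \left(-145 + p{\left(7,8 \right)}\right) = \frac{2 - 5}{-5} \left(-145 - 12\right) = \left(- \frac{1}{5}\right) \left(-3\right) \left(-157\right) = \frac{3}{5} \left(-157\right) = - \frac{471}{5}$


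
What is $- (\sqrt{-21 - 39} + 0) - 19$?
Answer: $-19 - 2 i \sqrt{15} \approx -19.0 - 7.746 i$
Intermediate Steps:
$- (\sqrt{-21 - 39} + 0) - 19 = - (\sqrt{-60} + 0) - 19 = - (2 i \sqrt{15} + 0) - 19 = - 2 i \sqrt{15} - 19 = -19 - 2 i \sqrt{15}$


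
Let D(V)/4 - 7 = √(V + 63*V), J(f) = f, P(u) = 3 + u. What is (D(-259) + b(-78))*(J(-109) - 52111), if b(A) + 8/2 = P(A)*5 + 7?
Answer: 17963680 - 1671040*I*√259 ≈ 1.7964e+7 - 2.6893e+7*I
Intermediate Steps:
D(V) = 28 + 32*√V (D(V) = 28 + 4*√(V + 63*V) = 28 + 4*√(64*V) = 28 + 4*(8*√V) = 28 + 32*√V)
b(A) = 18 + 5*A (b(A) = -4 + ((3 + A)*5 + 7) = -4 + ((15 + 5*A) + 7) = -4 + (22 + 5*A) = 18 + 5*A)
(D(-259) + b(-78))*(J(-109) - 52111) = ((28 + 32*√(-259)) + (18 + 5*(-78)))*(-109 - 52111) = ((28 + 32*(I*√259)) + (18 - 390))*(-52220) = ((28 + 32*I*√259) - 372)*(-52220) = (-344 + 32*I*√259)*(-52220) = 17963680 - 1671040*I*√259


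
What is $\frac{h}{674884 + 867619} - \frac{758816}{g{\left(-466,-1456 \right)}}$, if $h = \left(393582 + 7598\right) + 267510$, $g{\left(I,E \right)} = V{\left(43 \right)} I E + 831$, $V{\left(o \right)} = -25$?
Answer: $\frac{12512507531058}{26163271067207} \approx 0.47825$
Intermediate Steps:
$g{\left(I,E \right)} = 831 - 25 E I$ ($g{\left(I,E \right)} = - 25 I E + 831 = - 25 E I + 831 = 831 - 25 E I$)
$h = 668690$ ($h = 401180 + 267510 = 668690$)
$\frac{h}{674884 + 867619} - \frac{758816}{g{\left(-466,-1456 \right)}} = \frac{668690}{674884 + 867619} - \frac{758816}{831 - \left(-36400\right) \left(-466\right)} = \frac{668690}{1542503} - \frac{758816}{831 - 16962400} = 668690 \cdot \frac{1}{1542503} - \frac{758816}{-16961569} = \frac{668690}{1542503} - - \frac{758816}{16961569} = \frac{668690}{1542503} + \frac{758816}{16961569} = \frac{12512507531058}{26163271067207}$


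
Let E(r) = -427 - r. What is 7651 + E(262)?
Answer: 6962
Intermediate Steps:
7651 + E(262) = 7651 + (-427 - 1*262) = 7651 + (-427 - 262) = 7651 - 689 = 6962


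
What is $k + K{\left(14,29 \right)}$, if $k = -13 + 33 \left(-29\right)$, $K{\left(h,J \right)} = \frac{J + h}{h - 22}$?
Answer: $- \frac{7803}{8} \approx -975.38$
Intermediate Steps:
$K{\left(h,J \right)} = \frac{J + h}{-22 + h}$
$k = -970$ ($k = -13 - 957 = -970$)
$k + K{\left(14,29 \right)} = -970 + \frac{29 + 14}{-22 + 14} = -970 + \frac{1}{-8} \cdot 43 = -970 - \frac{43}{8} = - \frac{7803}{8}$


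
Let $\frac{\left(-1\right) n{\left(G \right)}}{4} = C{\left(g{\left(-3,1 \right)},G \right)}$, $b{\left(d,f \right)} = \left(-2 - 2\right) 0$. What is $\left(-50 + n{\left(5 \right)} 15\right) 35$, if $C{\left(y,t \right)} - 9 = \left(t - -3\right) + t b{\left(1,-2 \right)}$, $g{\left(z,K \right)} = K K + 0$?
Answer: $-37450$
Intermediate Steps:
$b{\left(d,f \right)} = 0$ ($b{\left(d,f \right)} = \left(-4\right) 0 = 0$)
$g{\left(z,K \right)} = K^{2}$ ($g{\left(z,K \right)} = K^{2} + 0 = K^{2}$)
$C{\left(y,t \right)} = 12 + t$ ($C{\left(y,t \right)} = 9 + \left(\left(t - -3\right) + t 0\right) = 9 + \left(\left(t + 3\right) + 0\right) = 9 + \left(\left(3 + t\right) + 0\right) = 9 + \left(3 + t\right) = 12 + t$)
$n{\left(G \right)} = -48 - 4 G$ ($n{\left(G \right)} = - 4 \left(12 + G\right) = -48 - 4 G$)
$\left(-50 + n{\left(5 \right)} 15\right) 35 = \left(-50 + \left(-48 - 20\right) 15\right) 35 = \left(-50 - 1020\right) 35 = \left(-1070\right) 35 = -37450$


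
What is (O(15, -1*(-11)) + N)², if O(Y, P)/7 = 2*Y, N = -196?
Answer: 196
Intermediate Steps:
O(Y, P) = 14*Y (O(Y, P) = 7*(2*Y) = 14*Y)
(O(15, -1*(-11)) + N)² = (14*15 - 196)² = (210 - 196)² = 14² = 196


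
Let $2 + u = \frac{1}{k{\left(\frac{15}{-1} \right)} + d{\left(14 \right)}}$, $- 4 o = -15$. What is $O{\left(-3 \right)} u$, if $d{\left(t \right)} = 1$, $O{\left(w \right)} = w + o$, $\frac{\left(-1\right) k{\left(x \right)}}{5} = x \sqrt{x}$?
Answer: $\frac{3 \left(i - 150 \sqrt{15}\right)}{4 \left(- i + 75 \sqrt{15}\right)} \approx -1.5 - 0.002582 i$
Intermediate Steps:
$o = \frac{15}{4}$ ($o = \left(- \frac{1}{4}\right) \left(-15\right) = \frac{15}{4} \approx 3.75$)
$k{\left(x \right)} = - 5 x^{\frac{3}{2}}$ ($k{\left(x \right)} = - 5 x \sqrt{x} = - 5 x^{\frac{3}{2}}$)
$O{\left(w \right)} = \frac{15}{4} + w$ ($O{\left(w \right)} = w + \frac{15}{4} = \frac{15}{4} + w$)
$u = -2 + \frac{1}{1 + 75 i \sqrt{15}}$ ($u = -2 + \frac{1}{- 5 \left(\frac{15}{-1}\right)^{\frac{3}{2}} + 1} = -2 + \frac{1}{- 5 \left(15 \left(-1\right)\right)^{\frac{3}{2}} + 1} = -2 + \frac{1}{- 5 \left(-15\right)^{\frac{3}{2}} + 1} = -2 + \frac{1}{- 5 \left(- 15 i \sqrt{15}\right) + 1} = -2 + \frac{1}{75 i \sqrt{15} + 1} = -2 + \frac{1}{1 + 75 i \sqrt{15}} \approx -2.0 - 0.0034426 i$)
$O{\left(-3 \right)} u = \left(\frac{15}{4} - 3\right) \frac{i - 150 \sqrt{15}}{- i + 75 \sqrt{15}} = \frac{3 \frac{i - 150 \sqrt{15}}{- i + 75 \sqrt{15}}}{4} = \frac{3 \left(i - 150 \sqrt{15}\right)}{4 \left(- i + 75 \sqrt{15}\right)}$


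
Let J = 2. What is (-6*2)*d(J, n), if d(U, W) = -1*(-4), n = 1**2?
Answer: -48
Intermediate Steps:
n = 1
d(U, W) = 4
(-6*2)*d(J, n) = -6*2*4 = -12*4 = -48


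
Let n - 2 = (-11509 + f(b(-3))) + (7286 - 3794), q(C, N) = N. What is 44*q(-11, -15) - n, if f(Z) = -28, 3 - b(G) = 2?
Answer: 7383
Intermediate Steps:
b(G) = 1 (b(G) = 3 - 1*2 = 3 - 2 = 1)
n = -8043 (n = 2 + ((-11509 - 28) + (7286 - 3794)) = 2 + (-11537 + 3492) = 2 - 8045 = -8043)
44*q(-11, -15) - n = 44*(-15) - 1*(-8043) = -660 + 8043 = 7383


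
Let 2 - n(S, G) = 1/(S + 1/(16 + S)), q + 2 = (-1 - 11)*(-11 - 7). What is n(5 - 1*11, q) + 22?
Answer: 1426/59 ≈ 24.169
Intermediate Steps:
q = 214 (q = -2 + (-1 - 11)*(-11 - 7) = -2 - 12*(-18) = -2 + 216 = 214)
n(S, G) = 2 - 1/(S + 1/(16 + S))
n(5 - 1*11, q) + 22 = (-14 + 2*(5 - 1*11)² + 31*(5 - 1*11))/(1 + (5 - 1*11)² + 16*(5 - 1*11)) + 22 = (-14 + 2*(5 - 11)² + 31*(5 - 11))/(1 + (5 - 11)² + 16*(5 - 11)) + 22 = (-14 + 2*(-6)² + 31*(-6))/(1 + (-6)² + 16*(-6)) + 22 = (-14 + 2*36 - 186)/(1 + 36 - 96) + 22 = (-14 + 72 - 186)/(-59) + 22 = -1/59*(-128) + 22 = 128/59 + 22 = 1426/59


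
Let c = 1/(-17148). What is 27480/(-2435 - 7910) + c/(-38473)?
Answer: -3625903579915/1364991723276 ≈ -2.6564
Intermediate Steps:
c = -1/17148 ≈ -5.8316e-5
27480/(-2435 - 7910) + c/(-38473) = 27480/(-2435 - 7910) - 1/17148/(-38473) = 27480/(-10345) - 1/17148*(-1/38473) = 27480*(-1/10345) + 1/659735004 = -5496/2069 + 1/659735004 = -3625903579915/1364991723276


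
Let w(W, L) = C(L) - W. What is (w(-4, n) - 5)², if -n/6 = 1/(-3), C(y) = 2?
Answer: 1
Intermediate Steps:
n = 2 (n = -6/(-3) = -6*(-⅓) = 2)
w(W, L) = 2 - W
(w(-4, n) - 5)² = ((2 - 1*(-4)) - 5)² = ((2 + 4) - 5)² = (6 - 5)² = 1² = 1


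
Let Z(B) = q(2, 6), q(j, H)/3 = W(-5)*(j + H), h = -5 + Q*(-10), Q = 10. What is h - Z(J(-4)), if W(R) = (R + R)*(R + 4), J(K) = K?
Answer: -345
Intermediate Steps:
W(R) = 2*R*(4 + R) (W(R) = (2*R)*(4 + R) = 2*R*(4 + R))
h = -105 (h = -5 + 10*(-10) = -5 - 100 = -105)
q(j, H) = 30*H + 30*j (q(j, H) = 3*((2*(-5)*(4 - 5))*(j + H)) = 3*((2*(-5)*(-1))*(H + j)) = 3*(10*(H + j)) = 3*(10*H + 10*j) = 30*H + 30*j)
Z(B) = 240 (Z(B) = 30*6 + 30*2 = 180 + 60 = 240)
h - Z(J(-4)) = -105 - 1*240 = -105 - 240 = -345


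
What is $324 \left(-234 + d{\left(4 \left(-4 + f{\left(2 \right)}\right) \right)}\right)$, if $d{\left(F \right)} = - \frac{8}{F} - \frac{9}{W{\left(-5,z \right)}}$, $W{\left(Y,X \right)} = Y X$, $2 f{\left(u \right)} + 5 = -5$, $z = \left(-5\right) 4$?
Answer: $- \frac{1894329}{25} \approx -75773.0$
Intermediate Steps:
$z = -20$
$f{\left(u \right)} = -5$ ($f{\left(u \right)} = - \frac{5}{2} + \frac{1}{2} \left(-5\right) = - \frac{5}{2} - \frac{5}{2} = -5$)
$W{\left(Y,X \right)} = X Y$
$d{\left(F \right)} = - \frac{9}{100} - \frac{8}{F}$ ($d{\left(F \right)} = - \frac{8}{F} - \frac{9}{\left(-20\right) \left(-5\right)} = - \frac{8}{F} - \frac{9}{100} = - \frac{9}{100} - \frac{8}{F}$)
$324 \left(-234 + d{\left(4 \left(-4 + f{\left(2 \right)}\right) \right)}\right) = 324 \left(-234 - \left(\frac{9}{100} + \frac{8}{4 \left(-4 - 5\right)}\right)\right) = 324 \left(-234 - \left(\frac{9}{100} + \frac{8}{4 \left(-9\right)}\right)\right) = 324 \left(-234 - \left(\frac{9}{100} + \frac{8}{-36}\right)\right) = 324 \left(-234 - - \frac{119}{900}\right) = 324 \left(-234 + \left(- \frac{9}{100} + \frac{2}{9}\right)\right) = 324 \left(-234 + \frac{119}{900}\right) = 324 \left(- \frac{210481}{900}\right) = - \frac{1894329}{25}$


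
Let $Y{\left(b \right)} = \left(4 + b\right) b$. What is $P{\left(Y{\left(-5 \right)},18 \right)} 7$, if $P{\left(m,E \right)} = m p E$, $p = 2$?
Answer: $1260$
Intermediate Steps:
$Y{\left(b \right)} = b \left(4 + b\right)$
$P{\left(m,E \right)} = 2 E m$ ($P{\left(m,E \right)} = m 2 E = 2 m E = 2 E m$)
$P{\left(Y{\left(-5 \right)},18 \right)} 7 = 2 \cdot 18 \left(- 5 \left(4 - 5\right)\right) 7 = 2 \cdot 18 \left(\left(-5\right) \left(-1\right)\right) 7 = 2 \cdot 18 \cdot 5 \cdot 7 = 180 \cdot 7 = 1260$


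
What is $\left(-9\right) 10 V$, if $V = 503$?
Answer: $-45270$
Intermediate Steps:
$\left(-9\right) 10 V = \left(-9\right) 10 \cdot 503 = \left(-90\right) 503 = -45270$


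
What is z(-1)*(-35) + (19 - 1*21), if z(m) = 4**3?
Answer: -2242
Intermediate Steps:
z(m) = 64
z(-1)*(-35) + (19 - 1*21) = 64*(-35) + (19 - 1*21) = -2240 + (19 - 21) = -2240 - 2 = -2242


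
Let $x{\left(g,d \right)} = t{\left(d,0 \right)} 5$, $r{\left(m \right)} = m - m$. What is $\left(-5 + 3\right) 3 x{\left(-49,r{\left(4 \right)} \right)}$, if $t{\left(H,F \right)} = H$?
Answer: $0$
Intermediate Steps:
$r{\left(m \right)} = 0$
$x{\left(g,d \right)} = 5 d$ ($x{\left(g,d \right)} = d 5 = 5 d$)
$\left(-5 + 3\right) 3 x{\left(-49,r{\left(4 \right)} \right)} = \left(-5 + 3\right) 3 \cdot 5 \cdot 0 = \left(-2\right) 3 \cdot 0 = \left(-6\right) 0 = 0$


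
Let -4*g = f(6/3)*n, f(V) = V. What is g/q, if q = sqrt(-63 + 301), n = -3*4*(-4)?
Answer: -12*sqrt(238)/119 ≈ -1.5557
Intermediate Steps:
n = 48 (n = -12*(-4) = 48)
q = sqrt(238) ≈ 15.427
g = -24 (g = -6/3*48/4 = -6*(1/3)*48/4 = -48/2 = -1/4*96 = -24)
g/q = -24*sqrt(238)/238 = -12*sqrt(238)/119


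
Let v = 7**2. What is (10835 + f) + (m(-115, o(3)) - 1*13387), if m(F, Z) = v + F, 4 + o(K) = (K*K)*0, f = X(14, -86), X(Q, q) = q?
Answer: -2704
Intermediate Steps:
f = -86
v = 49
o(K) = -4 (o(K) = -4 + (K*K)*0 = -4 + K**2*0 = -4 + 0 = -4)
m(F, Z) = 49 + F
(10835 + f) + (m(-115, o(3)) - 1*13387) = (10835 - 86) + ((49 - 115) - 1*13387) = 10749 + (-66 - 13387) = 10749 - 13453 = -2704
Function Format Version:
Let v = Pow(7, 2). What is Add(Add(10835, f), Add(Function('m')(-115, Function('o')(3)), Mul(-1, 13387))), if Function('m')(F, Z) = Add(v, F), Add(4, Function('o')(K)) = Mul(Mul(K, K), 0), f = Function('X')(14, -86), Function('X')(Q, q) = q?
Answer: -2704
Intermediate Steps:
f = -86
v = 49
Function('o')(K) = -4 (Function('o')(K) = Add(-4, Mul(Mul(K, K), 0)) = Add(-4, Mul(Pow(K, 2), 0)) = Add(-4, 0) = -4)
Function('m')(F, Z) = Add(49, F)
Add(Add(10835, f), Add(Function('m')(-115, Function('o')(3)), Mul(-1, 13387))) = Add(Add(10835, -86), Add(Add(49, -115), Mul(-1, 13387))) = Add(10749, Add(-66, -13387)) = Add(10749, -13453) = -2704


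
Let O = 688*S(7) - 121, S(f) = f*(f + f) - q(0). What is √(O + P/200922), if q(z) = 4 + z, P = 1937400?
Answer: √72396959690419/33487 ≈ 254.09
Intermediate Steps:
S(f) = -4 + 2*f² (S(f) = f*(f + f) - (4 + 0) = f*(2*f) - 1*4 = 2*f² - 4 = -4 + 2*f²)
O = 64551 (O = 688*(-4 + 2*7²) - 121 = 688*(-4 + 2*49) - 121 = 688*(-4 + 98) - 121 = 688*94 - 121 = 64672 - 121 = 64551)
√(O + P/200922) = √(64551 + 1937400/200922) = √(64551 + 1937400*(1/200922)) = √(64551 + 322900/33487) = √(2161942237/33487) = √72396959690419/33487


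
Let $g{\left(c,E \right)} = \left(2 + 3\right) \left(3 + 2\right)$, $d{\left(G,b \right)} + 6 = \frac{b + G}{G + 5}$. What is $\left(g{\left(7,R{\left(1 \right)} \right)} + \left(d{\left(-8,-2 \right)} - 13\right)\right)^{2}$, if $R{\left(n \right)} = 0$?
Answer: $\frac{784}{9} \approx 87.111$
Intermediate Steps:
$d{\left(G,b \right)} = -6 + \frac{G + b}{5 + G}$ ($d{\left(G,b \right)} = -6 + \frac{b + G}{G + 5} = -6 + \frac{G + b}{5 + G}$)
$g{\left(c,E \right)} = 25$ ($g{\left(c,E \right)} = 5 \cdot 5 = 25$)
$\left(g{\left(7,R{\left(1 \right)} \right)} + \left(d{\left(-8,-2 \right)} - 13\right)\right)^{2} = \left(25 - \left(13 - \frac{-30 - 2 - -40}{5 - 8}\right)\right)^{2} = \left(25 - \left(13 - \frac{-30 - 2 + 40}{-3}\right)\right)^{2} = \left(25 - \frac{47}{3}\right)^{2} = \left(\frac{28}{3}\right)^{2} = \frac{784}{9}$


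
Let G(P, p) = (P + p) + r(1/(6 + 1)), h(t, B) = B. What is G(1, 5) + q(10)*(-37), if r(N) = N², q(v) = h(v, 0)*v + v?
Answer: -17835/49 ≈ -363.98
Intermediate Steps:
q(v) = v (q(v) = 0*v + v = 0 + v = v)
G(P, p) = 1/49 + P + p (G(P, p) = (P + p) + (1/(6 + 1))² = (P + p) + (1/7)² = (P + p) + (⅐)² = (P + p) + 1/49 = 1/49 + P + p)
G(1, 5) + q(10)*(-37) = (1/49 + 1 + 5) + 10*(-37) = 295/49 - 370 = -17835/49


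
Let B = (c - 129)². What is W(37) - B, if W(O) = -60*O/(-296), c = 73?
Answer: -6257/2 ≈ -3128.5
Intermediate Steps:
B = 3136 (B = (73 - 129)² = (-56)² = 3136)
W(O) = 15*O/74 (W(O) = -60*O*(-1/296) = 15*O/74)
W(37) - B = (15/74)*37 - 1*3136 = 15/2 - 3136 = -6257/2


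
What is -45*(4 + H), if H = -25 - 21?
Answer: 1890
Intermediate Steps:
H = -46
-45*(4 + H) = -45*(4 - 46) = -45*(-42) = 1890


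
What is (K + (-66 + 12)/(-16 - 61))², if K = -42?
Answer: 10112400/5929 ≈ 1705.6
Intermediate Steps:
(K + (-66 + 12)/(-16 - 61))² = (-42 + (-66 + 12)/(-16 - 61))² = (-42 - 54/(-77))² = (-42 - 54*(-1/77))² = (-42 + 54/77)² = (-3180/77)² = 10112400/5929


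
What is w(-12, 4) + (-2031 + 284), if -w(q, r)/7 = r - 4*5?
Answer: -1635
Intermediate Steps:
w(q, r) = 140 - 7*r (w(q, r) = -7*(r - 4*5) = -7*(r - 20) = -7*(-20 + r) = 140 - 7*r)
w(-12, 4) + (-2031 + 284) = (140 - 7*4) + (-2031 + 284) = (140 - 28) - 1747 = 112 - 1747 = -1635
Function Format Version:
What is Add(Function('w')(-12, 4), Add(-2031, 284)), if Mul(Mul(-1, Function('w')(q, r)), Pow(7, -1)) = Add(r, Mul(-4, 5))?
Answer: -1635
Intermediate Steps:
Function('w')(q, r) = Add(140, Mul(-7, r)) (Function('w')(q, r) = Mul(-7, Add(r, Mul(-4, 5))) = Mul(-7, Add(r, -20)) = Mul(-7, Add(-20, r)) = Add(140, Mul(-7, r)))
Add(Function('w')(-12, 4), Add(-2031, 284)) = Add(Add(140, Mul(-7, 4)), Add(-2031, 284)) = Add(Add(140, -28), -1747) = Add(112, -1747) = -1635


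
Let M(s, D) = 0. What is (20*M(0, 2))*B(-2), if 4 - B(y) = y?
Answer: 0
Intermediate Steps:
B(y) = 4 - y
(20*M(0, 2))*B(-2) = (20*0)*(4 - 1*(-2)) = 0*(4 + 2) = 0*6 = 0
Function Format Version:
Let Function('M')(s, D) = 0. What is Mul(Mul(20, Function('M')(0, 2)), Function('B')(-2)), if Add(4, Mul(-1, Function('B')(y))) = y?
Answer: 0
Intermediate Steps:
Function('B')(y) = Add(4, Mul(-1, y))
Mul(Mul(20, Function('M')(0, 2)), Function('B')(-2)) = Mul(Mul(20, 0), Add(4, Mul(-1, -2))) = Mul(0, Add(4, 2)) = Mul(0, 6) = 0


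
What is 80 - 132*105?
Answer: -13780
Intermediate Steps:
80 - 132*105 = 80 - 13860 = -13780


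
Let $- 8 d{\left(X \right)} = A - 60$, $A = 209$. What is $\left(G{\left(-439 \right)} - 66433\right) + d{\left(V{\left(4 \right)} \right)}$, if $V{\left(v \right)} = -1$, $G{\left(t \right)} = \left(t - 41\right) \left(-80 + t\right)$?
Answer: $\frac{1461347}{8} \approx 1.8267 \cdot 10^{5}$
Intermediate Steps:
$G{\left(t \right)} = \left(-80 + t\right) \left(-41 + t\right)$ ($G{\left(t \right)} = \left(-41 + t\right) \left(-80 + t\right) = \left(-80 + t\right) \left(-41 + t\right)$)
$d{\left(X \right)} = - \frac{149}{8}$ ($d{\left(X \right)} = - \frac{209 - 60}{8} = \left(- \frac{1}{8}\right) 149 = - \frac{149}{8}$)
$\left(G{\left(-439 \right)} - 66433\right) + d{\left(V{\left(4 \right)} \right)} = \left(\left(3280 + \left(-439\right)^{2} - -53119\right) - 66433\right) - \frac{149}{8} = \left(\left(3280 + 192721 + 53119\right) - 66433\right) - \frac{149}{8} = \left(249120 - 66433\right) - \frac{149}{8} = 182687 - \frac{149}{8} = \frac{1461347}{8}$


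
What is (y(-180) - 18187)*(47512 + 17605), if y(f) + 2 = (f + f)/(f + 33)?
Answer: -58028428497/49 ≈ -1.1843e+9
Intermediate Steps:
y(f) = -2 + 2*f/(33 + f) (y(f) = -2 + (f + f)/(f + 33) = -2 + (2*f)/(33 + f) = -2 + 2*f/(33 + f))
(y(-180) - 18187)*(47512 + 17605) = (-66/(33 - 180) - 18187)*(47512 + 17605) = (-66/(-147) - 18187)*65117 = (-66*(-1/147) - 18187)*65117 = (22/49 - 18187)*65117 = -891141/49*65117 = -58028428497/49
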